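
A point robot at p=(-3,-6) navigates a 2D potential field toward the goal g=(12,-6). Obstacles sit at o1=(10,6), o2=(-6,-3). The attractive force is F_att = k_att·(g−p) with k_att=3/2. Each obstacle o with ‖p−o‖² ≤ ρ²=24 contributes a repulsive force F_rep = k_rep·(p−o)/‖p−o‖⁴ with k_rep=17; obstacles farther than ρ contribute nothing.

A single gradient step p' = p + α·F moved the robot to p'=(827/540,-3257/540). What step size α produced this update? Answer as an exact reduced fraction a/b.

F_att = 3/2·(g−p) = 3/2·(15,0) = (22.5000,0.0000)
o1: d²=313 > ρ²=24 → inactive
o2: d²=18 ≤ ρ²=24; F_rep = 17·(3,-3)/18² = (0.1574,-0.1574)
F = F_att + ΣF_rep = (22.6574,-0.1574)
Δp = p'−p = (4.5315,-0.0315); α = Δx/Fx = (2447/540) / (2447/108) = 1/5
check: Δy/Fy = (-17/540) / (-17/108) = 1/5 ✓

α = 1/5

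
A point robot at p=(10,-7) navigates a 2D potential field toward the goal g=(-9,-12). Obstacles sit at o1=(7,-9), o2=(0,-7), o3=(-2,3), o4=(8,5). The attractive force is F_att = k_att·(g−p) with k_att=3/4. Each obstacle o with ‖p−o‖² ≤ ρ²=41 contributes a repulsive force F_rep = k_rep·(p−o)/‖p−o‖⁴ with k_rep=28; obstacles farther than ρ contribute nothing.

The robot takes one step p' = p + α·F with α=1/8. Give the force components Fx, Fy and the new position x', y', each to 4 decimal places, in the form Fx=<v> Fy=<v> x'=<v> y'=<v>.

Fx=-13.7530 Fy=-3.4186 x'=8.2809 y'=-7.4273

F_att = 3/4·(g−p) = 3/4·(-19,-5) = (-14.2500,-3.7500)
o1: d²=13 ≤ ρ²=41; F_rep = 28·(3,2)/13² = (0.4970,0.3314)
o2: d²=100 > ρ²=41 → inactive
o3: d²=244 > ρ²=41 → inactive
o4: d²=148 > ρ²=41 → inactive
F = F_att + ΣF_rep = (-13.7530,-3.4186)
p' = p + 1/8·F = (8.2809,-7.4273)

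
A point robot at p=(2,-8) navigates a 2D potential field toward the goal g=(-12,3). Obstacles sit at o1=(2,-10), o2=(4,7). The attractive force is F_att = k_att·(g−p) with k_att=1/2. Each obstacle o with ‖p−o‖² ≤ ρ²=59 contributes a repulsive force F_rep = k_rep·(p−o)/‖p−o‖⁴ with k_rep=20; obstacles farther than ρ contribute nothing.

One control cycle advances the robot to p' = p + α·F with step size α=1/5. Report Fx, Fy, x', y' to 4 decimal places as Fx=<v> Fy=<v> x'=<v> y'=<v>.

Fx=-7.0000 Fy=8.0000 x'=0.6000 y'=-6.4000

F_att = 1/2·(g−p) = 1/2·(-14,11) = (-7.0000,5.5000)
o1: d²=4 ≤ ρ²=59; F_rep = 20·(0,2)/4² = (0.0000,2.5000)
o2: d²=229 > ρ²=59 → inactive
F = F_att + ΣF_rep = (-7.0000,8.0000)
p' = p + 1/5·F = (0.6000,-6.4000)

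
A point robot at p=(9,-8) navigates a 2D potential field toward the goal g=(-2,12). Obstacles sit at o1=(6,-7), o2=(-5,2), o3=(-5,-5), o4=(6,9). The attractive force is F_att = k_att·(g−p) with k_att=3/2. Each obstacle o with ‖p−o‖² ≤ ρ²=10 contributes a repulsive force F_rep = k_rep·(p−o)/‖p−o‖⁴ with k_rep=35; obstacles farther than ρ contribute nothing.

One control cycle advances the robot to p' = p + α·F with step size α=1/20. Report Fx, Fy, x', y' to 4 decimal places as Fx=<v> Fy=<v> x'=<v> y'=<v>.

F_att = 3/2·(g−p) = 3/2·(-11,20) = (-16.5000,30.0000)
o1: d²=10 ≤ ρ²=10; F_rep = 35·(3,-1)/10² = (1.0500,-0.3500)
o2: d²=296 > ρ²=10 → inactive
o3: d²=205 > ρ²=10 → inactive
o4: d²=298 > ρ²=10 → inactive
F = F_att + ΣF_rep = (-15.4500,29.6500)
p' = p + 1/20·F = (8.2275,-6.5175)

Fx=-15.4500 Fy=29.6500 x'=8.2275 y'=-6.5175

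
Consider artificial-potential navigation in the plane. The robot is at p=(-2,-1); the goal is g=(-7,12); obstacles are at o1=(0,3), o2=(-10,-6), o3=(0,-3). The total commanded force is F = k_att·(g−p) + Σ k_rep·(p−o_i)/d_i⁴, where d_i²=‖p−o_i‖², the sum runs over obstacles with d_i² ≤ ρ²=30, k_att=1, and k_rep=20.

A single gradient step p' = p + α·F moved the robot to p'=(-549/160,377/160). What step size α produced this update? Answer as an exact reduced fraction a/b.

α = 1/4

F_att = 1·(g−p) = 1·(-5,13) = (-5.0000,13.0000)
o1: d²=20 ≤ ρ²=30; F_rep = 20·(-2,-4)/20² = (-0.1000,-0.2000)
o2: d²=89 > ρ²=30 → inactive
o3: d²=8 ≤ ρ²=30; F_rep = 20·(-2,2)/8² = (-0.6250,0.6250)
F = F_att + ΣF_rep = (-5.7250,13.4250)
Δp = p'−p = (-1.4312,3.3563); α = Δx/Fx = (-229/160) / (-229/40) = 1/4
check: Δy/Fy = (537/160) / (537/40) = 1/4 ✓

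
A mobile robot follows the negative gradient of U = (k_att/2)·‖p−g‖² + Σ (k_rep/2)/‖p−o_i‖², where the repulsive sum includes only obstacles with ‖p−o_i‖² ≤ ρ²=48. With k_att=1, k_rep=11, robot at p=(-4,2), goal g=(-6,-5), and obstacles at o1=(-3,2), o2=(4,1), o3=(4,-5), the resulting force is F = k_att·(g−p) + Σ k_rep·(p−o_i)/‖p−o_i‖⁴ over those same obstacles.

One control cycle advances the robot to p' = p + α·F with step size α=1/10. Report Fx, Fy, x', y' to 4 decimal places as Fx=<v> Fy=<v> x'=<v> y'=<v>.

F_att = 1·(g−p) = 1·(-2,-7) = (-2.0000,-7.0000)
o1: d²=1 ≤ ρ²=48; F_rep = 11·(-1,0)/1² = (-11.0000,0.0000)
o2: d²=65 > ρ²=48 → inactive
o3: d²=113 > ρ²=48 → inactive
F = F_att + ΣF_rep = (-13.0000,-7.0000)
p' = p + 1/10·F = (-5.3000,1.3000)

Fx=-13.0000 Fy=-7.0000 x'=-5.3000 y'=1.3000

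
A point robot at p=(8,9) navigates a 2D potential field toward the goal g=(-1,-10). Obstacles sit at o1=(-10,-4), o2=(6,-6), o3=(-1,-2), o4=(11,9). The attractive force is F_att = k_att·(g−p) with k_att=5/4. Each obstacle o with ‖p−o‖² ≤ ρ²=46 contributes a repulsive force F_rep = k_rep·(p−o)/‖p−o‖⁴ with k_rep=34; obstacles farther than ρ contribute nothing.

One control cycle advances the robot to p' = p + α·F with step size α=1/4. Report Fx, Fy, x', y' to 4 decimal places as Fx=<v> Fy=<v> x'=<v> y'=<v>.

F_att = 5/4·(g−p) = 5/4·(-9,-19) = (-11.2500,-23.7500)
o1: d²=493 > ρ²=46 → inactive
o2: d²=229 > ρ²=46 → inactive
o3: d²=202 > ρ²=46 → inactive
o4: d²=9 ≤ ρ²=46; F_rep = 34·(-3,0)/9² = (-1.2593,0.0000)
F = F_att + ΣF_rep = (-12.5093,-23.7500)
p' = p + 1/4·F = (4.8727,3.0625)

Fx=-12.5093 Fy=-23.7500 x'=4.8727 y'=3.0625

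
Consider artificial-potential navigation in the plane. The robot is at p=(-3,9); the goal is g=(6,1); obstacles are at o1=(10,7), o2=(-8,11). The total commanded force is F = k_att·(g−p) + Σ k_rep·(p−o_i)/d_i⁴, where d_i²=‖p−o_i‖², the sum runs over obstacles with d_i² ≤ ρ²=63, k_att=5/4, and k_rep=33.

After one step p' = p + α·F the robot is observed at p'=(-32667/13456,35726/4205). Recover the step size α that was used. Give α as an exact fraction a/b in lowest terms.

F_att = 5/4·(g−p) = 5/4·(9,-8) = (11.2500,-10.0000)
o1: d²=173 > ρ²=63 → inactive
o2: d²=29 ≤ ρ²=63; F_rep = 33·(5,-2)/29² = (0.1962,-0.0785)
F = F_att + ΣF_rep = (11.4462,-10.0785)
Δp = p'−p = (0.5723,-0.5039); α = Δx/Fx = (7701/13456) / (38505/3364) = 1/20
check: Δy/Fy = (-2119/4205) / (-8476/841) = 1/20 ✓

α = 1/20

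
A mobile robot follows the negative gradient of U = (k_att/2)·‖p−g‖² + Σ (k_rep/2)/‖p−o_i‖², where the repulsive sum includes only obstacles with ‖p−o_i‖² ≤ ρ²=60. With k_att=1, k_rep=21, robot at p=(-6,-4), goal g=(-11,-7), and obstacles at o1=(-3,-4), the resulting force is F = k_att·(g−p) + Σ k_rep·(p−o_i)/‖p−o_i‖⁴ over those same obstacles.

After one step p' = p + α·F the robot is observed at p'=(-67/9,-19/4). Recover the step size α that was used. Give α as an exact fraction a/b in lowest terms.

F_att = 1·(g−p) = 1·(-5,-3) = (-5.0000,-3.0000)
o1: d²=9 ≤ ρ²=60; F_rep = 21·(-3,0)/9² = (-0.7778,0.0000)
F = F_att + ΣF_rep = (-5.7778,-3.0000)
Δp = p'−p = (-1.4444,-0.7500); α = Δx/Fx = (-13/9) / (-52/9) = 1/4
check: Δy/Fy = (-3/4) / (-3) = 1/4 ✓

α = 1/4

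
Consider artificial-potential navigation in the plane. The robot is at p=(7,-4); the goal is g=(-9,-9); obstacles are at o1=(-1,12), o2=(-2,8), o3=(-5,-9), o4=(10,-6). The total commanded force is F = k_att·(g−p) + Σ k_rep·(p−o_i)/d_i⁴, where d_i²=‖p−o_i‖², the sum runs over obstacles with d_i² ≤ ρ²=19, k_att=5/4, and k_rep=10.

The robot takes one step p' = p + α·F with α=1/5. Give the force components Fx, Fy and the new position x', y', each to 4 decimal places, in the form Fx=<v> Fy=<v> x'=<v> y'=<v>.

F_att = 5/4·(g−p) = 5/4·(-16,-5) = (-20.0000,-6.2500)
o1: d²=320 > ρ²=19 → inactive
o2: d²=225 > ρ²=19 → inactive
o3: d²=169 > ρ²=19 → inactive
o4: d²=13 ≤ ρ²=19; F_rep = 10·(-3,2)/13² = (-0.1775,0.1183)
F = F_att + ΣF_rep = (-20.1775,-6.1317)
p' = p + 1/5·F = (2.9645,-5.2263)

Fx=-20.1775 Fy=-6.1317 x'=2.9645 y'=-5.2263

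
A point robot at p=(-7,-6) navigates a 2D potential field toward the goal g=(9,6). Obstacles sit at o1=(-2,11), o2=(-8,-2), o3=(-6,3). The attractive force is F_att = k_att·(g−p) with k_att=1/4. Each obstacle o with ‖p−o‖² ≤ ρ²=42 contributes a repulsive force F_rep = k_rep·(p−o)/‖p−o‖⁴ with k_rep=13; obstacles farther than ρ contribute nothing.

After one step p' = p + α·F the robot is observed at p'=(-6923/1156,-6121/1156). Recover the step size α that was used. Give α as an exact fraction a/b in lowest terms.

α = 1/4

F_att = 1/4·(g−p) = 1/4·(16,12) = (4.0000,3.0000)
o1: d²=314 > ρ²=42 → inactive
o2: d²=17 ≤ ρ²=42; F_rep = 13·(1,-4)/17² = (0.0450,-0.1799)
o3: d²=82 > ρ²=42 → inactive
F = F_att + ΣF_rep = (4.0450,2.8201)
Δp = p'−p = (1.0112,0.7050); α = Δx/Fx = (1169/1156) / (1169/289) = 1/4
check: Δy/Fy = (815/1156) / (815/289) = 1/4 ✓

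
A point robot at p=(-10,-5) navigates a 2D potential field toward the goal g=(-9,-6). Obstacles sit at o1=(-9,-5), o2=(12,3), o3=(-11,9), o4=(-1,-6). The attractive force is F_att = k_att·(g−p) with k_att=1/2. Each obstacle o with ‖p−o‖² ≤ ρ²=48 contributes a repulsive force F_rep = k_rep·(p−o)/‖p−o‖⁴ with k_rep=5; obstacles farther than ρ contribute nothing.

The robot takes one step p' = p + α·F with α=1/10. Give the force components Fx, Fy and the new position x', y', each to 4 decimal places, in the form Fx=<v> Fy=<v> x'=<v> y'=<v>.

Fx=-4.5000 Fy=-0.5000 x'=-10.4500 y'=-5.0500

F_att = 1/2·(g−p) = 1/2·(1,-1) = (0.5000,-0.5000)
o1: d²=1 ≤ ρ²=48; F_rep = 5·(-1,0)/1² = (-5.0000,0.0000)
o2: d²=548 > ρ²=48 → inactive
o3: d²=197 > ρ²=48 → inactive
o4: d²=82 > ρ²=48 → inactive
F = F_att + ΣF_rep = (-4.5000,-0.5000)
p' = p + 1/10·F = (-10.4500,-5.0500)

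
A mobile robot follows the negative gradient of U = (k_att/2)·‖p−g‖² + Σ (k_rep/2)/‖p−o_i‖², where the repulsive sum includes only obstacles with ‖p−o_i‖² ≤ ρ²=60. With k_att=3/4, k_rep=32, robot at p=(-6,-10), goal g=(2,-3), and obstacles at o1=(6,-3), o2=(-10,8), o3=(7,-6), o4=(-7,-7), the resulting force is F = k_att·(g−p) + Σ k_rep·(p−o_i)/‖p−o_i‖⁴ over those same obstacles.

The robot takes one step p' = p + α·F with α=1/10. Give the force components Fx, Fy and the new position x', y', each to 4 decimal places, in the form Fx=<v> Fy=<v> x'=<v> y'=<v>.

Fx=6.3200 Fy=4.2900 x'=-5.3680 y'=-9.5710

F_att = 3/4·(g−p) = 3/4·(8,7) = (6.0000,5.2500)
o1: d²=193 > ρ²=60 → inactive
o2: d²=340 > ρ²=60 → inactive
o3: d²=185 > ρ²=60 → inactive
o4: d²=10 ≤ ρ²=60; F_rep = 32·(1,-3)/10² = (0.3200,-0.9600)
F = F_att + ΣF_rep = (6.3200,4.2900)
p' = p + 1/10·F = (-5.3680,-9.5710)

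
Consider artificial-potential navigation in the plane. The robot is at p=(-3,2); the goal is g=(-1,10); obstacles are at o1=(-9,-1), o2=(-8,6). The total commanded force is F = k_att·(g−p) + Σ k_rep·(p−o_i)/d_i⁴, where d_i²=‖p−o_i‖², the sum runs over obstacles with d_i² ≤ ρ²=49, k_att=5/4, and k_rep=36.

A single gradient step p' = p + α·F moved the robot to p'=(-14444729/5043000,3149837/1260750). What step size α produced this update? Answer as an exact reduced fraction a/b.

α = 1/20

F_att = 5/4·(g−p) = 5/4·(2,8) = (2.5000,10.0000)
o1: d²=45 ≤ ρ²=49; F_rep = 36·(6,3)/45² = (0.1067,0.0533)
o2: d²=41 ≤ ρ²=49; F_rep = 36·(5,-4)/41² = (0.1071,-0.0857)
F = F_att + ΣF_rep = (2.7137,9.9677)
Δp = p'−p = (0.1357,0.4984); α = Δx/Fx = (684271/5043000) / (684271/252150) = 1/20
check: Δy/Fy = (628337/1260750) / (1256674/126075) = 1/20 ✓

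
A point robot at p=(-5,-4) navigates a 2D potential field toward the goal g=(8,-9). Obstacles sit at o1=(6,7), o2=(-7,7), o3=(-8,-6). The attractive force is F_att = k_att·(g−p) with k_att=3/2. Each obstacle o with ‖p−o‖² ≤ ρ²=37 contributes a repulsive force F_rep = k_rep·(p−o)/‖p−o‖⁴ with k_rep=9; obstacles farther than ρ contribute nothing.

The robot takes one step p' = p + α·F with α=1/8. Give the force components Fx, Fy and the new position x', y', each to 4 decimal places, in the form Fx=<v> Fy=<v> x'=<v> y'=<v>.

F_att = 3/2·(g−p) = 3/2·(13,-5) = (19.5000,-7.5000)
o1: d²=242 > ρ²=37 → inactive
o2: d²=125 > ρ²=37 → inactive
o3: d²=13 ≤ ρ²=37; F_rep = 9·(3,2)/13² = (0.1598,0.1065)
F = F_att + ΣF_rep = (19.6598,-7.3935)
p' = p + 1/8·F = (-2.5425,-4.9242)

Fx=19.6598 Fy=-7.3935 x'=-2.5425 y'=-4.9242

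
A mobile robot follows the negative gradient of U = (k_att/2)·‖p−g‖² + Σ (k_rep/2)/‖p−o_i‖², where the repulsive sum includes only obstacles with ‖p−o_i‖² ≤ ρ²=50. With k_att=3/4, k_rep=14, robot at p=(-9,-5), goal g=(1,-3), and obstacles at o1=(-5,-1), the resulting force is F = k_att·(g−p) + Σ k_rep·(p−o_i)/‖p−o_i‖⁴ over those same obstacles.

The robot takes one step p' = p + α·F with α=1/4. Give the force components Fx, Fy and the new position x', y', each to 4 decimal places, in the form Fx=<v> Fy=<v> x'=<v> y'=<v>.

F_att = 3/4·(g−p) = 3/4·(10,2) = (7.5000,1.5000)
o1: d²=32 ≤ ρ²=50; F_rep = 14·(-4,-4)/32² = (-0.0547,-0.0547)
F = F_att + ΣF_rep = (7.4453,1.4453)
p' = p + 1/4·F = (-7.1387,-4.6387)

Fx=7.4453 Fy=1.4453 x'=-7.1387 y'=-4.6387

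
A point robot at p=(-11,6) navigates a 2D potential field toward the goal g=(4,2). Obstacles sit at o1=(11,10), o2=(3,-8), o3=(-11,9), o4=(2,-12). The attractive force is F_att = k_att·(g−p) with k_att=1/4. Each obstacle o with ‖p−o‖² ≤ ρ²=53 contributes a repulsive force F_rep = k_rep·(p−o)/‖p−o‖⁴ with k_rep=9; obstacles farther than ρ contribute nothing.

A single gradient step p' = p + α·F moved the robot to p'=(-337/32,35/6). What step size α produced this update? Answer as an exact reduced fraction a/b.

α = 1/8

F_att = 1/4·(g−p) = 1/4·(15,-4) = (3.7500,-1.0000)
o1: d²=500 > ρ²=53 → inactive
o2: d²=392 > ρ²=53 → inactive
o3: d²=9 ≤ ρ²=53; F_rep = 9·(0,-3)/9² = (0.0000,-0.3333)
o4: d²=493 > ρ²=53 → inactive
F = F_att + ΣF_rep = (3.7500,-1.3333)
Δp = p'−p = (0.4688,-0.1667); α = Δx/Fx = (15/32) / (15/4) = 1/8
check: Δy/Fy = (-1/6) / (-4/3) = 1/8 ✓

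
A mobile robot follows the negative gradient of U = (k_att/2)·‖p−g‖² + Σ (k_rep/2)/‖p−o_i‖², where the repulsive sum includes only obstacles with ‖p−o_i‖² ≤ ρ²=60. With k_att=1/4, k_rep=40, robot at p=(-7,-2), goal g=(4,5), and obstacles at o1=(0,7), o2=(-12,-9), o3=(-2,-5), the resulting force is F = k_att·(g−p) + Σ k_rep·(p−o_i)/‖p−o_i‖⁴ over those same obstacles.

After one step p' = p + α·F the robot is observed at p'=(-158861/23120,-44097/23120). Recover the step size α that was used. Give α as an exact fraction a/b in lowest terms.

F_att = 1/4·(g−p) = 1/4·(11,7) = (2.7500,1.7500)
o1: d²=130 > ρ²=60 → inactive
o2: d²=74 > ρ²=60 → inactive
o3: d²=34 ≤ ρ²=60; F_rep = 40·(-5,3)/34² = (-0.1730,0.1038)
F = F_att + ΣF_rep = (2.5770,1.8538)
Δp = p'−p = (0.1288,0.0927); α = Δx/Fx = (2979/23120) / (2979/1156) = 1/20
check: Δy/Fy = (2143/23120) / (2143/1156) = 1/20 ✓

α = 1/20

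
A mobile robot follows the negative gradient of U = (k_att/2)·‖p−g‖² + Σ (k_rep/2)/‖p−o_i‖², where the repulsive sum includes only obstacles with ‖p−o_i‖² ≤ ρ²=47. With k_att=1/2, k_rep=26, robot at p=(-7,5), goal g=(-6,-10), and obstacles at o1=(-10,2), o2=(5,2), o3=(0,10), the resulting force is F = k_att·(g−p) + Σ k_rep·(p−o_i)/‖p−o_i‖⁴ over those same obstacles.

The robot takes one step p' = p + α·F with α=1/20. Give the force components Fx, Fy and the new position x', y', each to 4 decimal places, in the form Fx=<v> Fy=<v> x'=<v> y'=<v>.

F_att = 1/2·(g−p) = 1/2·(1,-15) = (0.5000,-7.5000)
o1: d²=18 ≤ ρ²=47; F_rep = 26·(3,3)/18² = (0.2407,0.2407)
o2: d²=153 > ρ²=47 → inactive
o3: d²=74 > ρ²=47 → inactive
F = F_att + ΣF_rep = (0.7407,-7.2593)
p' = p + 1/20·F = (-6.9630,4.6370)

Fx=0.7407 Fy=-7.2593 x'=-6.9630 y'=4.6370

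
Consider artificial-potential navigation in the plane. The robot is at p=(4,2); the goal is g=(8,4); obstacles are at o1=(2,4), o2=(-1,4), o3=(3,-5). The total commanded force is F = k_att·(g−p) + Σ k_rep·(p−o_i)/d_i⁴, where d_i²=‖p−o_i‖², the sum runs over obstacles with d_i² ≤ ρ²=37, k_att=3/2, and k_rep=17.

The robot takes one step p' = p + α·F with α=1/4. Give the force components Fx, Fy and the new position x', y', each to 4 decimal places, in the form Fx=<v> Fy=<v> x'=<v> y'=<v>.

F_att = 3/2·(g−p) = 3/2·(4,2) = (6.0000,3.0000)
o1: d²=8 ≤ ρ²=37; F_rep = 17·(2,-2)/8² = (0.5312,-0.5312)
o2: d²=29 ≤ ρ²=37; F_rep = 17·(5,-2)/29² = (0.1011,-0.0404)
o3: d²=50 > ρ²=37 → inactive
F = F_att + ΣF_rep = (6.6323,2.4283)
p' = p + 1/4·F = (5.6581,2.6071)

Fx=6.6323 Fy=2.4283 x'=5.6581 y'=2.6071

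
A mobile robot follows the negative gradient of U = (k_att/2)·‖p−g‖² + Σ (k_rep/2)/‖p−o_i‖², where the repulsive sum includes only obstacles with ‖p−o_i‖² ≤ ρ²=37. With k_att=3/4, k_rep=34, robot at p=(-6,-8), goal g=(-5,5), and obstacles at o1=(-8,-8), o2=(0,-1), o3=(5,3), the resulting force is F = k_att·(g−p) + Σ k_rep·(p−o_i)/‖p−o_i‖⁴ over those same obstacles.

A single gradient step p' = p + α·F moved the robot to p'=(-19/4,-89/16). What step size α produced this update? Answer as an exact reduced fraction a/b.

F_att = 3/4·(g−p) = 3/4·(1,13) = (0.7500,9.7500)
o1: d²=4 ≤ ρ²=37; F_rep = 34·(2,0)/4² = (4.2500,0.0000)
o2: d²=85 > ρ²=37 → inactive
o3: d²=242 > ρ²=37 → inactive
F = F_att + ΣF_rep = (5.0000,9.7500)
Δp = p'−p = (1.2500,2.4375); α = Δx/Fx = (5/4) / (5) = 1/4
check: Δy/Fy = (39/16) / (39/4) = 1/4 ✓

α = 1/4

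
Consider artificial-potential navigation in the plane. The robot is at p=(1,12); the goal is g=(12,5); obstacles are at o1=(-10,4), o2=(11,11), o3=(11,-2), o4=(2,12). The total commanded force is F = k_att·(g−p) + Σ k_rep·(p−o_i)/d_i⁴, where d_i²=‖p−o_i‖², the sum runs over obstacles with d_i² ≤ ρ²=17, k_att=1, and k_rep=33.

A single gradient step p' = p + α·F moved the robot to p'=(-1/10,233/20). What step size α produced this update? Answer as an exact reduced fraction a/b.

F_att = 1·(g−p) = 1·(11,-7) = (11.0000,-7.0000)
o1: d²=185 > ρ²=17 → inactive
o2: d²=101 > ρ²=17 → inactive
o3: d²=296 > ρ²=17 → inactive
o4: d²=1 ≤ ρ²=17; F_rep = 33·(-1,0)/1² = (-33.0000,0.0000)
F = F_att + ΣF_rep = (-22.0000,-7.0000)
Δp = p'−p = (-1.1000,-0.3500); α = Δx/Fx = (-11/10) / (-22) = 1/20
check: Δy/Fy = (-7/20) / (-7) = 1/20 ✓

α = 1/20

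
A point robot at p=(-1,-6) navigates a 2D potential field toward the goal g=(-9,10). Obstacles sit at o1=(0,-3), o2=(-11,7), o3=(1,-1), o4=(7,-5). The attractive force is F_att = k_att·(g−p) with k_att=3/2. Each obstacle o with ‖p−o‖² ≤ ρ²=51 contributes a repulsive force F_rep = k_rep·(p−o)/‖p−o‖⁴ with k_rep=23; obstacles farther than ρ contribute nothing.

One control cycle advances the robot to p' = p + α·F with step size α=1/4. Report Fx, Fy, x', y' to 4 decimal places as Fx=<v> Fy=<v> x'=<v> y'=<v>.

Fx=-12.2847 Fy=23.1733 x'=-4.0712 y'=-0.2067

F_att = 3/2·(g−p) = 3/2·(-8,16) = (-12.0000,24.0000)
o1: d²=10 ≤ ρ²=51; F_rep = 23·(-1,-3)/10² = (-0.2300,-0.6900)
o2: d²=269 > ρ²=51 → inactive
o3: d²=29 ≤ ρ²=51; F_rep = 23·(-2,-5)/29² = (-0.0547,-0.1367)
o4: d²=65 > ρ²=51 → inactive
F = F_att + ΣF_rep = (-12.2847,23.1733)
p' = p + 1/4·F = (-4.0712,-0.2067)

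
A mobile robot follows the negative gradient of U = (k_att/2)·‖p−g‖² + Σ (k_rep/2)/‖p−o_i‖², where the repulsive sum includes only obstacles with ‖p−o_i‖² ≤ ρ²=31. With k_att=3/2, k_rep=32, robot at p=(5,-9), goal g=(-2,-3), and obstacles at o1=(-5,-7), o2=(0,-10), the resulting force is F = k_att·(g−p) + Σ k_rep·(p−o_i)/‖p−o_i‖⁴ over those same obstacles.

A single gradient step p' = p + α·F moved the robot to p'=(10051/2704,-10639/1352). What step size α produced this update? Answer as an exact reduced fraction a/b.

F_att = 3/2·(g−p) = 3/2·(-7,6) = (-10.5000,9.0000)
o1: d²=104 > ρ²=31 → inactive
o2: d²=26 ≤ ρ²=31; F_rep = 32·(5,1)/26² = (0.2367,0.0473)
F = F_att + ΣF_rep = (-10.2633,9.0473)
Δp = p'−p = (-1.2829,1.1309); α = Δx/Fx = (-3469/2704) / (-3469/338) = 1/8
check: Δy/Fy = (1529/1352) / (1529/169) = 1/8 ✓

α = 1/8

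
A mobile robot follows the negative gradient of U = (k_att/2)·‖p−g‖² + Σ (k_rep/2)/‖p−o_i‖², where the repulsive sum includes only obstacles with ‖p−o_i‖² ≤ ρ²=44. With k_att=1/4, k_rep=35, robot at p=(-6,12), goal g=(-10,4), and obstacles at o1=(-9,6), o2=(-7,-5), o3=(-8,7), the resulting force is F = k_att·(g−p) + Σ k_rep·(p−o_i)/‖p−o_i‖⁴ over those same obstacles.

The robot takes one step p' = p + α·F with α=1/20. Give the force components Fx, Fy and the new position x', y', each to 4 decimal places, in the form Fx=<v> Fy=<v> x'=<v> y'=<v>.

F_att = 1/4·(g−p) = 1/4·(-4,-8) = (-1.0000,-2.0000)
o1: d²=45 > ρ²=44 → inactive
o2: d²=290 > ρ²=44 → inactive
o3: d²=29 ≤ ρ²=44; F_rep = 35·(2,5)/29² = (0.0832,0.2081)
F = F_att + ΣF_rep = (-0.9168,-1.7919)
p' = p + 1/20·F = (-6.0458,11.9104)

Fx=-0.9168 Fy=-1.7919 x'=-6.0458 y'=11.9104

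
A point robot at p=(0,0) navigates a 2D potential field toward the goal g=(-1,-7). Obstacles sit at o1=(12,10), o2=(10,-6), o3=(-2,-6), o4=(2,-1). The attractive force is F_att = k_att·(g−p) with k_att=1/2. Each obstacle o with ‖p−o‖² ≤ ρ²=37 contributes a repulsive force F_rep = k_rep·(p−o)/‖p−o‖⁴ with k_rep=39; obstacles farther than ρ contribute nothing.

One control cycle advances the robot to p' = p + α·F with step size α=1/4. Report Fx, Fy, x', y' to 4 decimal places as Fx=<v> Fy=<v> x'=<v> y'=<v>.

F_att = 1/2·(g−p) = 1/2·(-1,-7) = (-0.5000,-3.5000)
o1: d²=244 > ρ²=37 → inactive
o2: d²=136 > ρ²=37 → inactive
o3: d²=40 > ρ²=37 → inactive
o4: d²=5 ≤ ρ²=37; F_rep = 39·(-2,1)/5² = (-3.1200,1.5600)
F = F_att + ΣF_rep = (-3.6200,-1.9400)
p' = p + 1/4·F = (-0.9050,-0.4850)

Fx=-3.6200 Fy=-1.9400 x'=-0.9050 y'=-0.4850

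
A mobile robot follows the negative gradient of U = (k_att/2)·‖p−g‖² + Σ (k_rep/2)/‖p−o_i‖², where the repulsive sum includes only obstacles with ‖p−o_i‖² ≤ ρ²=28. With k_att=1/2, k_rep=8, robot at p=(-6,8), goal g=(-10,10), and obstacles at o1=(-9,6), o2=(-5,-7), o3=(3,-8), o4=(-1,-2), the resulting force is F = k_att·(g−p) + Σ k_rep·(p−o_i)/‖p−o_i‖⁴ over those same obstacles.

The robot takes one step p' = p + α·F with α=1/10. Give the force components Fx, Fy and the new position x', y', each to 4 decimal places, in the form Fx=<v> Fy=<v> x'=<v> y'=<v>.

Fx=-1.8580 Fy=1.0947 x'=-6.1858 y'=8.1095

F_att = 1/2·(g−p) = 1/2·(-4,2) = (-2.0000,1.0000)
o1: d²=13 ≤ ρ²=28; F_rep = 8·(3,2)/13² = (0.1420,0.0947)
o2: d²=226 > ρ²=28 → inactive
o3: d²=337 > ρ²=28 → inactive
o4: d²=125 > ρ²=28 → inactive
F = F_att + ΣF_rep = (-1.8580,1.0947)
p' = p + 1/10·F = (-6.1858,8.1095)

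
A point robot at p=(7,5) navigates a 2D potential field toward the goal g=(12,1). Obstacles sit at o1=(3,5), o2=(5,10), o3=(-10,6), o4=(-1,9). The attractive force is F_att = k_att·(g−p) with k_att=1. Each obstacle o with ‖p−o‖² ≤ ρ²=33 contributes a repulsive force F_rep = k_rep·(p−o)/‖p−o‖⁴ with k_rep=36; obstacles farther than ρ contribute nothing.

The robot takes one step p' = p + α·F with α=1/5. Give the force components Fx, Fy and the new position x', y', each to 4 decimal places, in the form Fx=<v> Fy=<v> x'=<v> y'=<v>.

F_att = 1·(g−p) = 1·(5,-4) = (5.0000,-4.0000)
o1: d²=16 ≤ ρ²=33; F_rep = 36·(4,0)/16² = (0.5625,0.0000)
o2: d²=29 ≤ ρ²=33; F_rep = 36·(2,-5)/29² = (0.0856,-0.2140)
o3: d²=290 > ρ²=33 → inactive
o4: d²=80 > ρ²=33 → inactive
F = F_att + ΣF_rep = (5.6481,-4.2140)
p' = p + 1/5·F = (8.1296,4.1572)

Fx=5.6481 Fy=-4.2140 x'=8.1296 y'=4.1572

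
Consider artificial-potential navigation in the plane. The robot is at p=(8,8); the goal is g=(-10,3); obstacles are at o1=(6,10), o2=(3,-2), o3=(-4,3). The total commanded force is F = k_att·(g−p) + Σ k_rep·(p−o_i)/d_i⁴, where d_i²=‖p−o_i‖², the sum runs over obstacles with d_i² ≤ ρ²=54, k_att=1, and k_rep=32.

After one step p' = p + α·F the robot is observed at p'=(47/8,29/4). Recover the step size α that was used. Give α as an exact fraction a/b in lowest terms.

F_att = 1·(g−p) = 1·(-18,-5) = (-18.0000,-5.0000)
o1: d²=8 ≤ ρ²=54; F_rep = 32·(2,-2)/8² = (1.0000,-1.0000)
o2: d²=125 > ρ²=54 → inactive
o3: d²=169 > ρ²=54 → inactive
F = F_att + ΣF_rep = (-17.0000,-6.0000)
Δp = p'−p = (-2.1250,-0.7500); α = Δx/Fx = (-17/8) / (-17) = 1/8
check: Δy/Fy = (-3/4) / (-6) = 1/8 ✓

α = 1/8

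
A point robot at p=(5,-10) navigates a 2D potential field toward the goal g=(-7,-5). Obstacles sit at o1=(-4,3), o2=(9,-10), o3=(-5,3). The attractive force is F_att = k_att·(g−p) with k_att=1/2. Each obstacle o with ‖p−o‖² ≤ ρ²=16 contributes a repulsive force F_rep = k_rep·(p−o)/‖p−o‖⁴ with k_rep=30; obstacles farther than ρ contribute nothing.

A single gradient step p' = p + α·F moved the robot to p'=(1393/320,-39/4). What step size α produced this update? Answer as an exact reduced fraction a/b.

F_att = 1/2·(g−p) = 1/2·(-12,5) = (-6.0000,2.5000)
o1: d²=250 > ρ²=16 → inactive
o2: d²=16 ≤ ρ²=16; F_rep = 30·(-4,0)/16² = (-0.4688,0.0000)
o3: d²=269 > ρ²=16 → inactive
F = F_att + ΣF_rep = (-6.4688,2.5000)
Δp = p'−p = (-0.6469,0.2500); α = Δx/Fx = (-207/320) / (-207/32) = 1/10
check: Δy/Fy = (1/4) / (5/2) = 1/10 ✓

α = 1/10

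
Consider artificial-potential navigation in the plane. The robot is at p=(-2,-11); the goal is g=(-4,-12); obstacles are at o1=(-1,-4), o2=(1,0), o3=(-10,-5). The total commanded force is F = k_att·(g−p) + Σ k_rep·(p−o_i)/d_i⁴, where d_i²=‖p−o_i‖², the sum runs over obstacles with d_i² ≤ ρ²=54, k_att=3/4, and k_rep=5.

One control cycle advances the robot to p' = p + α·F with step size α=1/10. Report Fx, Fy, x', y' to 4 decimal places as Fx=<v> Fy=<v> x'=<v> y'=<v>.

F_att = 3/4·(g−p) = 3/4·(-2,-1) = (-1.5000,-0.7500)
o1: d²=50 ≤ ρ²=54; F_rep = 5·(-1,-7)/50² = (-0.0020,-0.0140)
o2: d²=130 > ρ²=54 → inactive
o3: d²=100 > ρ²=54 → inactive
F = F_att + ΣF_rep = (-1.5020,-0.7640)
p' = p + 1/10·F = (-2.1502,-11.0764)

Fx=-1.5020 Fy=-0.7640 x'=-2.1502 y'=-11.0764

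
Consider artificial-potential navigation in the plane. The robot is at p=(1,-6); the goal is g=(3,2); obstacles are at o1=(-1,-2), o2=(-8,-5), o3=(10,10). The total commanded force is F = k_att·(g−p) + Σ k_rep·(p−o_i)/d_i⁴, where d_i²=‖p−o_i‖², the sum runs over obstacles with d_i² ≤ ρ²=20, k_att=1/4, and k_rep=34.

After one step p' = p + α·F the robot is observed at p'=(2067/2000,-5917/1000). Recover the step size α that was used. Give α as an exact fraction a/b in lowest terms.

α = 1/20

F_att = 1/4·(g−p) = 1/4·(2,8) = (0.5000,2.0000)
o1: d²=20 ≤ ρ²=20; F_rep = 34·(2,-4)/20² = (0.1700,-0.3400)
o2: d²=82 > ρ²=20 → inactive
o3: d²=337 > ρ²=20 → inactive
F = F_att + ΣF_rep = (0.6700,1.6600)
Δp = p'−p = (0.0335,0.0830); α = Δx/Fx = (67/2000) / (67/100) = 1/20
check: Δy/Fy = (83/1000) / (83/50) = 1/20 ✓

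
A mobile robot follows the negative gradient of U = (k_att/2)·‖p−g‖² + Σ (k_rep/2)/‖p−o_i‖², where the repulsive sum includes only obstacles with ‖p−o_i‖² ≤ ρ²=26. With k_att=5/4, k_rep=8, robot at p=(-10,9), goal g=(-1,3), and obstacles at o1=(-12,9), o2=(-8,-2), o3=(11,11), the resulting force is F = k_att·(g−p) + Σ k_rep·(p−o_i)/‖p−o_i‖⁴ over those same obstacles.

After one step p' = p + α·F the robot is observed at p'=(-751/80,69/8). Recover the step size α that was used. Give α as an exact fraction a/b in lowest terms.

F_att = 5/4·(g−p) = 5/4·(9,-6) = (11.2500,-7.5000)
o1: d²=4 ≤ ρ²=26; F_rep = 8·(2,0)/4² = (1.0000,0.0000)
o2: d²=125 > ρ²=26 → inactive
o3: d²=445 > ρ²=26 → inactive
F = F_att + ΣF_rep = (12.2500,-7.5000)
Δp = p'−p = (0.6125,-0.3750); α = Δx/Fx = (49/80) / (49/4) = 1/20
check: Δy/Fy = (-3/8) / (-15/2) = 1/20 ✓

α = 1/20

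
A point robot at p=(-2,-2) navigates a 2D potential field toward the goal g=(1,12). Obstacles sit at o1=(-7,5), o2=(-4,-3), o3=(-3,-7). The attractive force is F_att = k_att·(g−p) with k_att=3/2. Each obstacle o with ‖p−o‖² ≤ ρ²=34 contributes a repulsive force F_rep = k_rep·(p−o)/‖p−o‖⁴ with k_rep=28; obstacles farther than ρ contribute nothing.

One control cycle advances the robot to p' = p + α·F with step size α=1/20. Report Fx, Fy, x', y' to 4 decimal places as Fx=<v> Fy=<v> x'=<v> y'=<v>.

Fx=6.7814 Fy=22.3271 x'=-1.6609 y'=-0.8836

F_att = 3/2·(g−p) = 3/2·(3,14) = (4.5000,21.0000)
o1: d²=74 > ρ²=34 → inactive
o2: d²=5 ≤ ρ²=34; F_rep = 28·(2,1)/5² = (2.2400,1.1200)
o3: d²=26 ≤ ρ²=34; F_rep = 28·(1,5)/26² = (0.0414,0.2071)
F = F_att + ΣF_rep = (6.7814,22.3271)
p' = p + 1/20·F = (-1.6609,-0.8836)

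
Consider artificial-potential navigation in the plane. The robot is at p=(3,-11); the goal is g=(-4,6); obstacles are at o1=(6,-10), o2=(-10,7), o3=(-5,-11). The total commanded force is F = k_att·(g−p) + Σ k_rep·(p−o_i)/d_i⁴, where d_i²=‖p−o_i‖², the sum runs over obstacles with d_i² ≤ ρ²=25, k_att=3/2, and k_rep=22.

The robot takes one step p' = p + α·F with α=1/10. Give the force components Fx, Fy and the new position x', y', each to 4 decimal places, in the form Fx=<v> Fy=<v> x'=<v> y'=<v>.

F_att = 3/2·(g−p) = 3/2·(-7,17) = (-10.5000,25.5000)
o1: d²=10 ≤ ρ²=25; F_rep = 22·(-3,-1)/10² = (-0.6600,-0.2200)
o2: d²=493 > ρ²=25 → inactive
o3: d²=64 > ρ²=25 → inactive
F = F_att + ΣF_rep = (-11.1600,25.2800)
p' = p + 1/10·F = (1.8840,-8.4720)

Fx=-11.1600 Fy=25.2800 x'=1.8840 y'=-8.4720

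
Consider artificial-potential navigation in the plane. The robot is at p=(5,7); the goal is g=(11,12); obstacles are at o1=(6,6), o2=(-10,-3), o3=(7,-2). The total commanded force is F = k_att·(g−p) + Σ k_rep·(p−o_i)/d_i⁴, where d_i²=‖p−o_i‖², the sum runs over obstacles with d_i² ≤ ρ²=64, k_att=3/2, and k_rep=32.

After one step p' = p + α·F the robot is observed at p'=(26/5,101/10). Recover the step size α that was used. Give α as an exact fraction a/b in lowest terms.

F_att = 3/2·(g−p) = 3/2·(6,5) = (9.0000,7.5000)
o1: d²=2 ≤ ρ²=64; F_rep = 32·(-1,1)/2² = (-8.0000,8.0000)
o2: d²=325 > ρ²=64 → inactive
o3: d²=85 > ρ²=64 → inactive
F = F_att + ΣF_rep = (1.0000,15.5000)
Δp = p'−p = (0.2000,3.1000); α = Δx/Fx = (1/5) / (1) = 1/5
check: Δy/Fy = (31/10) / (31/2) = 1/5 ✓

α = 1/5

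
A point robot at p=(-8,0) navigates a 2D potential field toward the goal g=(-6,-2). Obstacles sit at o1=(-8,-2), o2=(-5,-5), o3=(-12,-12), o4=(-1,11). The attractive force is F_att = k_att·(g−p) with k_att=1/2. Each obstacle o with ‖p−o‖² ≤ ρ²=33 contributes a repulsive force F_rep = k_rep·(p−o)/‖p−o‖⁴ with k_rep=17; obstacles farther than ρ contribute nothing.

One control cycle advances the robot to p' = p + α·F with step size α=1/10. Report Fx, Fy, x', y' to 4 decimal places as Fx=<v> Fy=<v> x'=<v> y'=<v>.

Fx=1.0000 Fy=1.1250 x'=-7.9000 y'=0.1125

F_att = 1/2·(g−p) = 1/2·(2,-2) = (1.0000,-1.0000)
o1: d²=4 ≤ ρ²=33; F_rep = 17·(0,2)/4² = (0.0000,2.1250)
o2: d²=34 > ρ²=33 → inactive
o3: d²=160 > ρ²=33 → inactive
o4: d²=170 > ρ²=33 → inactive
F = F_att + ΣF_rep = (1.0000,1.1250)
p' = p + 1/10·F = (-7.9000,0.1125)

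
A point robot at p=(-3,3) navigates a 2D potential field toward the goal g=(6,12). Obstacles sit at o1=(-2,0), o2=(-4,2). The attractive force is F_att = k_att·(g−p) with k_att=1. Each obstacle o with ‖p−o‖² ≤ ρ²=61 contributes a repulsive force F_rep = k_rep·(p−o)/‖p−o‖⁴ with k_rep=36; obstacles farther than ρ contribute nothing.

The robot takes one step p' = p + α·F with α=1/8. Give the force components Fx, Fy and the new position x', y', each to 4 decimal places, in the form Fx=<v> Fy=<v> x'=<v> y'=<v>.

F_att = 1·(g−p) = 1·(9,9) = (9.0000,9.0000)
o1: d²=10 ≤ ρ²=61; F_rep = 36·(-1,3)/10² = (-0.3600,1.0800)
o2: d²=2 ≤ ρ²=61; F_rep = 36·(1,1)/2² = (9.0000,9.0000)
F = F_att + ΣF_rep = (17.6400,19.0800)
p' = p + 1/8·F = (-0.7950,5.3850)

Fx=17.6400 Fy=19.0800 x'=-0.7950 y'=5.3850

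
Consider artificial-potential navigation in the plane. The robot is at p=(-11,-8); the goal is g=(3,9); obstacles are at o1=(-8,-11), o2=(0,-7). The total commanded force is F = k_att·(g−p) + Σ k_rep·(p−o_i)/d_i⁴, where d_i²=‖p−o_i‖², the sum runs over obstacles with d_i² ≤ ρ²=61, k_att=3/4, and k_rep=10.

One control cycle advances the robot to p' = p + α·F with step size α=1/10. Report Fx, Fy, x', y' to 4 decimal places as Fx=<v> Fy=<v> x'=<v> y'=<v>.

F_att = 3/4·(g−p) = 3/4·(14,17) = (10.5000,12.7500)
o1: d²=18 ≤ ρ²=61; F_rep = 10·(-3,3)/18² = (-0.0926,0.0926)
o2: d²=122 > ρ²=61 → inactive
F = F_att + ΣF_rep = (10.4074,12.8426)
p' = p + 1/10·F = (-9.9593,-6.7157)

Fx=10.4074 Fy=12.8426 x'=-9.9593 y'=-6.7157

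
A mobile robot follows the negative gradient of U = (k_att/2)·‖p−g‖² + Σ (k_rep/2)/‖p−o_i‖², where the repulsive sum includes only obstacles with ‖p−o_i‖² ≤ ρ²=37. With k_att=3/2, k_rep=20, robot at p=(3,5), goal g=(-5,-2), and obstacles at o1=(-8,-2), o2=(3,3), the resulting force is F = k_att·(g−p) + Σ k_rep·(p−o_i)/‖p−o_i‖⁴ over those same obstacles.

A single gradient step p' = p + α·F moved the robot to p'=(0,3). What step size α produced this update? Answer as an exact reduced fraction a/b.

α = 1/4

F_att = 3/2·(g−p) = 3/2·(-8,-7) = (-12.0000,-10.5000)
o1: d²=170 > ρ²=37 → inactive
o2: d²=4 ≤ ρ²=37; F_rep = 20·(0,2)/4² = (0.0000,2.5000)
F = F_att + ΣF_rep = (-12.0000,-8.0000)
Δp = p'−p = (-3.0000,-2.0000); α = Δx/Fx = (-3) / (-12) = 1/4
check: Δy/Fy = (-2) / (-8) = 1/4 ✓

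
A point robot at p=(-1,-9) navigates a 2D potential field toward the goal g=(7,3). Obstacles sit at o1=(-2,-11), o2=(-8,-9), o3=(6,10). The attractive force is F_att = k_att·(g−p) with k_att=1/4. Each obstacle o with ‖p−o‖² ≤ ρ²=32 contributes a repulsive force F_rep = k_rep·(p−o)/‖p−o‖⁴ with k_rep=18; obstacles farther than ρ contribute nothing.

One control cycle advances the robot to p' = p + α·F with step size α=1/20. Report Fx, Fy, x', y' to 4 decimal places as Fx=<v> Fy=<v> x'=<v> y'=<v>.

F_att = 1/4·(g−p) = 1/4·(8,12) = (2.0000,3.0000)
o1: d²=5 ≤ ρ²=32; F_rep = 18·(1,2)/5² = (0.7200,1.4400)
o2: d²=49 > ρ²=32 → inactive
o3: d²=410 > ρ²=32 → inactive
F = F_att + ΣF_rep = (2.7200,4.4400)
p' = p + 1/20·F = (-0.8640,-8.7780)

Fx=2.7200 Fy=4.4400 x'=-0.8640 y'=-8.7780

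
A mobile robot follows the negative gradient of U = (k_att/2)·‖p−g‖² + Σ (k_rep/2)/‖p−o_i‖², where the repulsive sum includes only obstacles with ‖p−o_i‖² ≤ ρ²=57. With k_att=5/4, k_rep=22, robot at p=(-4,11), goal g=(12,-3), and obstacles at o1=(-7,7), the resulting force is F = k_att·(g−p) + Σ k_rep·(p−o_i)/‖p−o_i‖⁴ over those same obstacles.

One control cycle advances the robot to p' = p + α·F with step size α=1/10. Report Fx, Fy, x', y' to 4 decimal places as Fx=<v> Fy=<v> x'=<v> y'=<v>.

F_att = 5/4·(g−p) = 5/4·(16,-14) = (20.0000,-17.5000)
o1: d²=25 ≤ ρ²=57; F_rep = 22·(3,4)/25² = (0.1056,0.1408)
F = F_att + ΣF_rep = (20.1056,-17.3592)
p' = p + 1/10·F = (-1.9894,9.2641)

Fx=20.1056 Fy=-17.3592 x'=-1.9894 y'=9.2641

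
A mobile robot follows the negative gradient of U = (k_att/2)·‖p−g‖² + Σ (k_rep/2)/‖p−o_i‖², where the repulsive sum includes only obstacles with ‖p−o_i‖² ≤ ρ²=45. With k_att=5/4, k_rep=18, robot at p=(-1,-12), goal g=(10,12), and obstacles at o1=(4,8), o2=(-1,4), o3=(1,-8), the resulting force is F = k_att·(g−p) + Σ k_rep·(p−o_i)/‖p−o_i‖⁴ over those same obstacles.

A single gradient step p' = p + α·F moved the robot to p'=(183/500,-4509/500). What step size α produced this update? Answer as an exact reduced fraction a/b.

α = 1/10

F_att = 5/4·(g−p) = 5/4·(11,24) = (13.7500,30.0000)
o1: d²=425 > ρ²=45 → inactive
o2: d²=256 > ρ²=45 → inactive
o3: d²=20 ≤ ρ²=45; F_rep = 18·(-2,-4)/20² = (-0.0900,-0.1800)
F = F_att + ΣF_rep = (13.6600,29.8200)
Δp = p'−p = (1.3660,2.9820); α = Δx/Fx = (683/500) / (683/50) = 1/10
check: Δy/Fy = (1491/500) / (1491/50) = 1/10 ✓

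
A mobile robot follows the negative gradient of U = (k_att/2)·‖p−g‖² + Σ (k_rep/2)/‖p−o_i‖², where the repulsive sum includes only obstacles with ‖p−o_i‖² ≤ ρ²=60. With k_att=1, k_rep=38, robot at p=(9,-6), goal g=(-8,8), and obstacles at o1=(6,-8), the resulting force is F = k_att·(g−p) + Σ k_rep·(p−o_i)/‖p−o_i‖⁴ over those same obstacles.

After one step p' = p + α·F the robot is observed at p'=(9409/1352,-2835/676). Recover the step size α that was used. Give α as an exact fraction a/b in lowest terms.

F_att = 1·(g−p) = 1·(-17,14) = (-17.0000,14.0000)
o1: d²=13 ≤ ρ²=60; F_rep = 38·(3,2)/13² = (0.6746,0.4497)
F = F_att + ΣF_rep = (-16.3254,14.4497)
Δp = p'−p = (-2.0407,1.8062); α = Δx/Fx = (-2759/1352) / (-2759/169) = 1/8
check: Δy/Fy = (1221/676) / (2442/169) = 1/8 ✓

α = 1/8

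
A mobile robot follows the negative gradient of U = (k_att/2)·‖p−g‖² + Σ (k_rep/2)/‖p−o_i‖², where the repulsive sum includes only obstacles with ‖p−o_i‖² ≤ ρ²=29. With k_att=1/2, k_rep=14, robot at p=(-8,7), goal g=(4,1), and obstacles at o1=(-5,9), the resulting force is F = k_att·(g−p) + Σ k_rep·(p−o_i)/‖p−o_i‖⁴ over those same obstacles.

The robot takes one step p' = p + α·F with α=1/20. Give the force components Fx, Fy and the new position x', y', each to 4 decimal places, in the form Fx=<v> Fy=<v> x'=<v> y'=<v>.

Fx=5.7515 Fy=-3.1657 x'=-7.7124 y'=6.8417

F_att = 1/2·(g−p) = 1/2·(12,-6) = (6.0000,-3.0000)
o1: d²=13 ≤ ρ²=29; F_rep = 14·(-3,-2)/13² = (-0.2485,-0.1657)
F = F_att + ΣF_rep = (5.7515,-3.1657)
p' = p + 1/20·F = (-7.7124,6.8417)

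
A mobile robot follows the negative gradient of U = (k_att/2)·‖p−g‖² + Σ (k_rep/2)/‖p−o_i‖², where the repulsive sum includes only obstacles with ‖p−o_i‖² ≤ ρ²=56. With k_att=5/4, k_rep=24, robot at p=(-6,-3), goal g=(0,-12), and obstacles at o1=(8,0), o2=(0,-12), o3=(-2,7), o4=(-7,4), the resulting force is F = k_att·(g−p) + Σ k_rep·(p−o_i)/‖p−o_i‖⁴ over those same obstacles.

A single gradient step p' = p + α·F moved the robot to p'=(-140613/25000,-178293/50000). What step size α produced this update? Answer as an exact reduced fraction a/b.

F_att = 5/4·(g−p) = 5/4·(6,-9) = (7.5000,-11.2500)
o1: d²=205 > ρ²=56 → inactive
o2: d²=117 > ρ²=56 → inactive
o3: d²=116 > ρ²=56 → inactive
o4: d²=50 ≤ ρ²=56; F_rep = 24·(1,-7)/50² = (0.0096,-0.0672)
F = F_att + ΣF_rep = (7.5096,-11.3172)
Δp = p'−p = (0.3755,-0.5659); α = Δx/Fx = (9387/25000) / (9387/1250) = 1/20
check: Δy/Fy = (-28293/50000) / (-28293/2500) = 1/20 ✓

α = 1/20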